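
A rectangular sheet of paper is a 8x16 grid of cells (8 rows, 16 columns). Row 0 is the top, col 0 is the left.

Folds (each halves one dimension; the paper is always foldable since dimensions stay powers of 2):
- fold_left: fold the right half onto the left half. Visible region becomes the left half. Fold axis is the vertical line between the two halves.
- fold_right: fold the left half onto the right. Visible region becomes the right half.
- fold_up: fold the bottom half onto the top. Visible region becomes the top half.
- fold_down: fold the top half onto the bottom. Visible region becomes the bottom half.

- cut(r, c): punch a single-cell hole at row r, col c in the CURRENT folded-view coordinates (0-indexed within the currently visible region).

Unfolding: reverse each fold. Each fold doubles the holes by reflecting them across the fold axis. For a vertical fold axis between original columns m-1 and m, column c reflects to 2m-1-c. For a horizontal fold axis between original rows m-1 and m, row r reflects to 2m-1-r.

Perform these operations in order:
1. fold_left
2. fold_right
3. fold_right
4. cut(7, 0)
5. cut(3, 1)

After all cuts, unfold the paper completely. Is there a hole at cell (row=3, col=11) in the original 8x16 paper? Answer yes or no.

Op 1 fold_left: fold axis v@8; visible region now rows[0,8) x cols[0,8) = 8x8
Op 2 fold_right: fold axis v@4; visible region now rows[0,8) x cols[4,8) = 8x4
Op 3 fold_right: fold axis v@6; visible region now rows[0,8) x cols[6,8) = 8x2
Op 4 cut(7, 0): punch at orig (7,6); cuts so far [(7, 6)]; region rows[0,8) x cols[6,8) = 8x2
Op 5 cut(3, 1): punch at orig (3,7); cuts so far [(3, 7), (7, 6)]; region rows[0,8) x cols[6,8) = 8x2
Unfold 1 (reflect across v@6): 4 holes -> [(3, 4), (3, 7), (7, 5), (7, 6)]
Unfold 2 (reflect across v@4): 8 holes -> [(3, 0), (3, 3), (3, 4), (3, 7), (7, 1), (7, 2), (7, 5), (7, 6)]
Unfold 3 (reflect across v@8): 16 holes -> [(3, 0), (3, 3), (3, 4), (3, 7), (3, 8), (3, 11), (3, 12), (3, 15), (7, 1), (7, 2), (7, 5), (7, 6), (7, 9), (7, 10), (7, 13), (7, 14)]
Holes: [(3, 0), (3, 3), (3, 4), (3, 7), (3, 8), (3, 11), (3, 12), (3, 15), (7, 1), (7, 2), (7, 5), (7, 6), (7, 9), (7, 10), (7, 13), (7, 14)]

Answer: yes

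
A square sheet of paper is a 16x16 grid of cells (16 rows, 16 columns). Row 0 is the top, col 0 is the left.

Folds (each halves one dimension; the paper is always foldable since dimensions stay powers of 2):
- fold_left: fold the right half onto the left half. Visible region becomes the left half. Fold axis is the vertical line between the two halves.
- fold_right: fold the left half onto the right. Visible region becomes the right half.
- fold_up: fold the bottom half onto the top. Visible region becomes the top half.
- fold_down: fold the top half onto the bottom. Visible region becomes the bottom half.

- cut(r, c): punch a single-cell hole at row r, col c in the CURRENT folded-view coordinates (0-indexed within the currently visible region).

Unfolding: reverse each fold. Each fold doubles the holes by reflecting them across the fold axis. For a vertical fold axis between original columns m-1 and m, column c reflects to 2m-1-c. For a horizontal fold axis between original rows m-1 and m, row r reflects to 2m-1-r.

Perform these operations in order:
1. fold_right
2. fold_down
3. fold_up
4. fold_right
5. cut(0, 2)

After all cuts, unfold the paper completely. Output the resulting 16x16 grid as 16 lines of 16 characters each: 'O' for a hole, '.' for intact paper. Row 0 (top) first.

Answer: .O....O..O....O.
................
................
................
................
................
................
.O....O..O....O.
.O....O..O....O.
................
................
................
................
................
................
.O....O..O....O.

Derivation:
Op 1 fold_right: fold axis v@8; visible region now rows[0,16) x cols[8,16) = 16x8
Op 2 fold_down: fold axis h@8; visible region now rows[8,16) x cols[8,16) = 8x8
Op 3 fold_up: fold axis h@12; visible region now rows[8,12) x cols[8,16) = 4x8
Op 4 fold_right: fold axis v@12; visible region now rows[8,12) x cols[12,16) = 4x4
Op 5 cut(0, 2): punch at orig (8,14); cuts so far [(8, 14)]; region rows[8,12) x cols[12,16) = 4x4
Unfold 1 (reflect across v@12): 2 holes -> [(8, 9), (8, 14)]
Unfold 2 (reflect across h@12): 4 holes -> [(8, 9), (8, 14), (15, 9), (15, 14)]
Unfold 3 (reflect across h@8): 8 holes -> [(0, 9), (0, 14), (7, 9), (7, 14), (8, 9), (8, 14), (15, 9), (15, 14)]
Unfold 4 (reflect across v@8): 16 holes -> [(0, 1), (0, 6), (0, 9), (0, 14), (7, 1), (7, 6), (7, 9), (7, 14), (8, 1), (8, 6), (8, 9), (8, 14), (15, 1), (15, 6), (15, 9), (15, 14)]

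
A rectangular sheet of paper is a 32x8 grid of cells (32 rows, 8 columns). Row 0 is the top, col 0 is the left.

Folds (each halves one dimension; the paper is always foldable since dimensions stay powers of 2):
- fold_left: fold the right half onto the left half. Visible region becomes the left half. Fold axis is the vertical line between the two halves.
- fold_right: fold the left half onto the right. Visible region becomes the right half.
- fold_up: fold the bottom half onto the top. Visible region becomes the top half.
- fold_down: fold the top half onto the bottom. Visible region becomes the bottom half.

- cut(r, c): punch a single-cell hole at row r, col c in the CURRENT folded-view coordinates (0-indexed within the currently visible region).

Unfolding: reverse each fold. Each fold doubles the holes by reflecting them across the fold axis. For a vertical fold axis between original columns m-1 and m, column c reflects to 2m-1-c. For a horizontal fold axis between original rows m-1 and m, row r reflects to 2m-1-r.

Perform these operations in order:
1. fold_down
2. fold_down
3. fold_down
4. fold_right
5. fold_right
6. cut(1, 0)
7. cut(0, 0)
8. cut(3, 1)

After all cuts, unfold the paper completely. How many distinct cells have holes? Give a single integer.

Op 1 fold_down: fold axis h@16; visible region now rows[16,32) x cols[0,8) = 16x8
Op 2 fold_down: fold axis h@24; visible region now rows[24,32) x cols[0,8) = 8x8
Op 3 fold_down: fold axis h@28; visible region now rows[28,32) x cols[0,8) = 4x8
Op 4 fold_right: fold axis v@4; visible region now rows[28,32) x cols[4,8) = 4x4
Op 5 fold_right: fold axis v@6; visible region now rows[28,32) x cols[6,8) = 4x2
Op 6 cut(1, 0): punch at orig (29,6); cuts so far [(29, 6)]; region rows[28,32) x cols[6,8) = 4x2
Op 7 cut(0, 0): punch at orig (28,6); cuts so far [(28, 6), (29, 6)]; region rows[28,32) x cols[6,8) = 4x2
Op 8 cut(3, 1): punch at orig (31,7); cuts so far [(28, 6), (29, 6), (31, 7)]; region rows[28,32) x cols[6,8) = 4x2
Unfold 1 (reflect across v@6): 6 holes -> [(28, 5), (28, 6), (29, 5), (29, 6), (31, 4), (31, 7)]
Unfold 2 (reflect across v@4): 12 holes -> [(28, 1), (28, 2), (28, 5), (28, 6), (29, 1), (29, 2), (29, 5), (29, 6), (31, 0), (31, 3), (31, 4), (31, 7)]
Unfold 3 (reflect across h@28): 24 holes -> [(24, 0), (24, 3), (24, 4), (24, 7), (26, 1), (26, 2), (26, 5), (26, 6), (27, 1), (27, 2), (27, 5), (27, 6), (28, 1), (28, 2), (28, 5), (28, 6), (29, 1), (29, 2), (29, 5), (29, 6), (31, 0), (31, 3), (31, 4), (31, 7)]
Unfold 4 (reflect across h@24): 48 holes -> [(16, 0), (16, 3), (16, 4), (16, 7), (18, 1), (18, 2), (18, 5), (18, 6), (19, 1), (19, 2), (19, 5), (19, 6), (20, 1), (20, 2), (20, 5), (20, 6), (21, 1), (21, 2), (21, 5), (21, 6), (23, 0), (23, 3), (23, 4), (23, 7), (24, 0), (24, 3), (24, 4), (24, 7), (26, 1), (26, 2), (26, 5), (26, 6), (27, 1), (27, 2), (27, 5), (27, 6), (28, 1), (28, 2), (28, 5), (28, 6), (29, 1), (29, 2), (29, 5), (29, 6), (31, 0), (31, 3), (31, 4), (31, 7)]
Unfold 5 (reflect across h@16): 96 holes -> [(0, 0), (0, 3), (0, 4), (0, 7), (2, 1), (2, 2), (2, 5), (2, 6), (3, 1), (3, 2), (3, 5), (3, 6), (4, 1), (4, 2), (4, 5), (4, 6), (5, 1), (5, 2), (5, 5), (5, 6), (7, 0), (7, 3), (7, 4), (7, 7), (8, 0), (8, 3), (8, 4), (8, 7), (10, 1), (10, 2), (10, 5), (10, 6), (11, 1), (11, 2), (11, 5), (11, 6), (12, 1), (12, 2), (12, 5), (12, 6), (13, 1), (13, 2), (13, 5), (13, 6), (15, 0), (15, 3), (15, 4), (15, 7), (16, 0), (16, 3), (16, 4), (16, 7), (18, 1), (18, 2), (18, 5), (18, 6), (19, 1), (19, 2), (19, 5), (19, 6), (20, 1), (20, 2), (20, 5), (20, 6), (21, 1), (21, 2), (21, 5), (21, 6), (23, 0), (23, 3), (23, 4), (23, 7), (24, 0), (24, 3), (24, 4), (24, 7), (26, 1), (26, 2), (26, 5), (26, 6), (27, 1), (27, 2), (27, 5), (27, 6), (28, 1), (28, 2), (28, 5), (28, 6), (29, 1), (29, 2), (29, 5), (29, 6), (31, 0), (31, 3), (31, 4), (31, 7)]

Answer: 96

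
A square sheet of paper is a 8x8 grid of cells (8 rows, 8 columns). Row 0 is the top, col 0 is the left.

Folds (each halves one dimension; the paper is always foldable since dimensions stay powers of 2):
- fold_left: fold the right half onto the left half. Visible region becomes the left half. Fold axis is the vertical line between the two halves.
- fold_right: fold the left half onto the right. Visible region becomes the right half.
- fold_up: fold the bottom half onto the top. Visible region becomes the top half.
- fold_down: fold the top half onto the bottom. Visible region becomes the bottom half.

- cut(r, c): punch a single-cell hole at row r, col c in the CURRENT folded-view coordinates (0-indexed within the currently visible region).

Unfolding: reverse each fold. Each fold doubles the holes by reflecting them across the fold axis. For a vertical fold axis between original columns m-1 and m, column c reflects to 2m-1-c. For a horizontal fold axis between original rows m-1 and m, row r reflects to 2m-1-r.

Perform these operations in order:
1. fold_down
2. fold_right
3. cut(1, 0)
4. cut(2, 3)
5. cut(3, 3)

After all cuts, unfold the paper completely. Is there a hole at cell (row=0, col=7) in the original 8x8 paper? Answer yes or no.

Answer: yes

Derivation:
Op 1 fold_down: fold axis h@4; visible region now rows[4,8) x cols[0,8) = 4x8
Op 2 fold_right: fold axis v@4; visible region now rows[4,8) x cols[4,8) = 4x4
Op 3 cut(1, 0): punch at orig (5,4); cuts so far [(5, 4)]; region rows[4,8) x cols[4,8) = 4x4
Op 4 cut(2, 3): punch at orig (6,7); cuts so far [(5, 4), (6, 7)]; region rows[4,8) x cols[4,8) = 4x4
Op 5 cut(3, 3): punch at orig (7,7); cuts so far [(5, 4), (6, 7), (7, 7)]; region rows[4,8) x cols[4,8) = 4x4
Unfold 1 (reflect across v@4): 6 holes -> [(5, 3), (5, 4), (6, 0), (6, 7), (7, 0), (7, 7)]
Unfold 2 (reflect across h@4): 12 holes -> [(0, 0), (0, 7), (1, 0), (1, 7), (2, 3), (2, 4), (5, 3), (5, 4), (6, 0), (6, 7), (7, 0), (7, 7)]
Holes: [(0, 0), (0, 7), (1, 0), (1, 7), (2, 3), (2, 4), (5, 3), (5, 4), (6, 0), (6, 7), (7, 0), (7, 7)]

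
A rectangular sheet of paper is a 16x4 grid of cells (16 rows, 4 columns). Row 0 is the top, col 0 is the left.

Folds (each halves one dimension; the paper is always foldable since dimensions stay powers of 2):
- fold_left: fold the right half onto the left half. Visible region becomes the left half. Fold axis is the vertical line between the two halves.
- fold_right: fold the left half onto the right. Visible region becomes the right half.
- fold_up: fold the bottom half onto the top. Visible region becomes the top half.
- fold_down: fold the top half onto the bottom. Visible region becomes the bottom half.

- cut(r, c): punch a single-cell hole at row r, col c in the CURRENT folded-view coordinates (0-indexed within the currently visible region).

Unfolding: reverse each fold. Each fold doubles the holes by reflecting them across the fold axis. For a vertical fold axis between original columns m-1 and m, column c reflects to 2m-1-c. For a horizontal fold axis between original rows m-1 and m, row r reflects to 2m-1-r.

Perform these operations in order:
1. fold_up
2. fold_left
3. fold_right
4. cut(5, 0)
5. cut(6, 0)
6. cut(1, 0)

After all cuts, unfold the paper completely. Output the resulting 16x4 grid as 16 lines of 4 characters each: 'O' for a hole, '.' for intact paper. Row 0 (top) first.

Answer: ....
OOOO
....
....
....
OOOO
OOOO
....
....
OOOO
OOOO
....
....
....
OOOO
....

Derivation:
Op 1 fold_up: fold axis h@8; visible region now rows[0,8) x cols[0,4) = 8x4
Op 2 fold_left: fold axis v@2; visible region now rows[0,8) x cols[0,2) = 8x2
Op 3 fold_right: fold axis v@1; visible region now rows[0,8) x cols[1,2) = 8x1
Op 4 cut(5, 0): punch at orig (5,1); cuts so far [(5, 1)]; region rows[0,8) x cols[1,2) = 8x1
Op 5 cut(6, 0): punch at orig (6,1); cuts so far [(5, 1), (6, 1)]; region rows[0,8) x cols[1,2) = 8x1
Op 6 cut(1, 0): punch at orig (1,1); cuts so far [(1, 1), (5, 1), (6, 1)]; region rows[0,8) x cols[1,2) = 8x1
Unfold 1 (reflect across v@1): 6 holes -> [(1, 0), (1, 1), (5, 0), (5, 1), (6, 0), (6, 1)]
Unfold 2 (reflect across v@2): 12 holes -> [(1, 0), (1, 1), (1, 2), (1, 3), (5, 0), (5, 1), (5, 2), (5, 3), (6, 0), (6, 1), (6, 2), (6, 3)]
Unfold 3 (reflect across h@8): 24 holes -> [(1, 0), (1, 1), (1, 2), (1, 3), (5, 0), (5, 1), (5, 2), (5, 3), (6, 0), (6, 1), (6, 2), (6, 3), (9, 0), (9, 1), (9, 2), (9, 3), (10, 0), (10, 1), (10, 2), (10, 3), (14, 0), (14, 1), (14, 2), (14, 3)]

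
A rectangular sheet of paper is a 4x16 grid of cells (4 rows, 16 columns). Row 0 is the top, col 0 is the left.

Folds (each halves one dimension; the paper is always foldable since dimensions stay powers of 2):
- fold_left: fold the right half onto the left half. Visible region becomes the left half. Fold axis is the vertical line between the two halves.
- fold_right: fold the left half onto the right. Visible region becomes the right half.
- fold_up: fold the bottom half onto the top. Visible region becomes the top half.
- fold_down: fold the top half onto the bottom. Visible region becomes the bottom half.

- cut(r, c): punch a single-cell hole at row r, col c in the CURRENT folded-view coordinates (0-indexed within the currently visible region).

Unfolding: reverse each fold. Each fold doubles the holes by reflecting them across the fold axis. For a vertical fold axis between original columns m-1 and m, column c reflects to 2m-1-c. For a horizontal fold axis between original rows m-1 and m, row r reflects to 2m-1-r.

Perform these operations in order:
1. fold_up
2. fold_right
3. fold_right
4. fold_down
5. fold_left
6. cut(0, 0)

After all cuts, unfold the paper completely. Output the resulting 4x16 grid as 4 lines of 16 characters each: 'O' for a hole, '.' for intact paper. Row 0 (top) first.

Op 1 fold_up: fold axis h@2; visible region now rows[0,2) x cols[0,16) = 2x16
Op 2 fold_right: fold axis v@8; visible region now rows[0,2) x cols[8,16) = 2x8
Op 3 fold_right: fold axis v@12; visible region now rows[0,2) x cols[12,16) = 2x4
Op 4 fold_down: fold axis h@1; visible region now rows[1,2) x cols[12,16) = 1x4
Op 5 fold_left: fold axis v@14; visible region now rows[1,2) x cols[12,14) = 1x2
Op 6 cut(0, 0): punch at orig (1,12); cuts so far [(1, 12)]; region rows[1,2) x cols[12,14) = 1x2
Unfold 1 (reflect across v@14): 2 holes -> [(1, 12), (1, 15)]
Unfold 2 (reflect across h@1): 4 holes -> [(0, 12), (0, 15), (1, 12), (1, 15)]
Unfold 3 (reflect across v@12): 8 holes -> [(0, 8), (0, 11), (0, 12), (0, 15), (1, 8), (1, 11), (1, 12), (1, 15)]
Unfold 4 (reflect across v@8): 16 holes -> [(0, 0), (0, 3), (0, 4), (0, 7), (0, 8), (0, 11), (0, 12), (0, 15), (1, 0), (1, 3), (1, 4), (1, 7), (1, 8), (1, 11), (1, 12), (1, 15)]
Unfold 5 (reflect across h@2): 32 holes -> [(0, 0), (0, 3), (0, 4), (0, 7), (0, 8), (0, 11), (0, 12), (0, 15), (1, 0), (1, 3), (1, 4), (1, 7), (1, 8), (1, 11), (1, 12), (1, 15), (2, 0), (2, 3), (2, 4), (2, 7), (2, 8), (2, 11), (2, 12), (2, 15), (3, 0), (3, 3), (3, 4), (3, 7), (3, 8), (3, 11), (3, 12), (3, 15)]

Answer: O..OO..OO..OO..O
O..OO..OO..OO..O
O..OO..OO..OO..O
O..OO..OO..OO..O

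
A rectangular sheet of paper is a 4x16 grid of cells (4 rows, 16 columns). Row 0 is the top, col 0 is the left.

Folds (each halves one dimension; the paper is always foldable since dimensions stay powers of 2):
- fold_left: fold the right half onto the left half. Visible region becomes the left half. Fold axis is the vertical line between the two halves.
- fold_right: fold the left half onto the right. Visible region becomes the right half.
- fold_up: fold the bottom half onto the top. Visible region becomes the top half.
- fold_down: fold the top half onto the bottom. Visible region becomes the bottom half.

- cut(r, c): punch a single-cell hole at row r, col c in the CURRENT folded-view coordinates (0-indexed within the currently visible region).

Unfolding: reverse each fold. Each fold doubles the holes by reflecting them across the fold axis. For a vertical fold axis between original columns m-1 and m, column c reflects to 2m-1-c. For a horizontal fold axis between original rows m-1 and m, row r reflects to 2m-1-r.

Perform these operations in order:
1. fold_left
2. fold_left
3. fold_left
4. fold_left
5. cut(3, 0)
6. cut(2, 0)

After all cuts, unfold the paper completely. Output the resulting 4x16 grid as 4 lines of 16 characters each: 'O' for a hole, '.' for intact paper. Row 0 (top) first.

Answer: ................
................
OOOOOOOOOOOOOOOO
OOOOOOOOOOOOOOOO

Derivation:
Op 1 fold_left: fold axis v@8; visible region now rows[0,4) x cols[0,8) = 4x8
Op 2 fold_left: fold axis v@4; visible region now rows[0,4) x cols[0,4) = 4x4
Op 3 fold_left: fold axis v@2; visible region now rows[0,4) x cols[0,2) = 4x2
Op 4 fold_left: fold axis v@1; visible region now rows[0,4) x cols[0,1) = 4x1
Op 5 cut(3, 0): punch at orig (3,0); cuts so far [(3, 0)]; region rows[0,4) x cols[0,1) = 4x1
Op 6 cut(2, 0): punch at orig (2,0); cuts so far [(2, 0), (3, 0)]; region rows[0,4) x cols[0,1) = 4x1
Unfold 1 (reflect across v@1): 4 holes -> [(2, 0), (2, 1), (3, 0), (3, 1)]
Unfold 2 (reflect across v@2): 8 holes -> [(2, 0), (2, 1), (2, 2), (2, 3), (3, 0), (3, 1), (3, 2), (3, 3)]
Unfold 3 (reflect across v@4): 16 holes -> [(2, 0), (2, 1), (2, 2), (2, 3), (2, 4), (2, 5), (2, 6), (2, 7), (3, 0), (3, 1), (3, 2), (3, 3), (3, 4), (3, 5), (3, 6), (3, 7)]
Unfold 4 (reflect across v@8): 32 holes -> [(2, 0), (2, 1), (2, 2), (2, 3), (2, 4), (2, 5), (2, 6), (2, 7), (2, 8), (2, 9), (2, 10), (2, 11), (2, 12), (2, 13), (2, 14), (2, 15), (3, 0), (3, 1), (3, 2), (3, 3), (3, 4), (3, 5), (3, 6), (3, 7), (3, 8), (3, 9), (3, 10), (3, 11), (3, 12), (3, 13), (3, 14), (3, 15)]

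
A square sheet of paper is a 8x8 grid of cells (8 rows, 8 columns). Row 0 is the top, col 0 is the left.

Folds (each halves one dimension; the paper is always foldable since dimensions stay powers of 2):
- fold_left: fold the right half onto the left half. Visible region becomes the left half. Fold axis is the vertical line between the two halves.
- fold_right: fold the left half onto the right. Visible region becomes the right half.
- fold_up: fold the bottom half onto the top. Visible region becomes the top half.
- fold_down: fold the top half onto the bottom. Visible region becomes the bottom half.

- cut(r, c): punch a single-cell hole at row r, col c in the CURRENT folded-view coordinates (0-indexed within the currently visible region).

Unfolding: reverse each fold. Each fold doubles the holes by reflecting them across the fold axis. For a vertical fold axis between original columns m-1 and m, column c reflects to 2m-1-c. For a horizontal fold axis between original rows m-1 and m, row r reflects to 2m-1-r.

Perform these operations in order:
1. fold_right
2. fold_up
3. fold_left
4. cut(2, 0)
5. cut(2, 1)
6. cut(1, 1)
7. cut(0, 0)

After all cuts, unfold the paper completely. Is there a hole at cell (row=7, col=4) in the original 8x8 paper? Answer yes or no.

Answer: yes

Derivation:
Op 1 fold_right: fold axis v@4; visible region now rows[0,8) x cols[4,8) = 8x4
Op 2 fold_up: fold axis h@4; visible region now rows[0,4) x cols[4,8) = 4x4
Op 3 fold_left: fold axis v@6; visible region now rows[0,4) x cols[4,6) = 4x2
Op 4 cut(2, 0): punch at orig (2,4); cuts so far [(2, 4)]; region rows[0,4) x cols[4,6) = 4x2
Op 5 cut(2, 1): punch at orig (2,5); cuts so far [(2, 4), (2, 5)]; region rows[0,4) x cols[4,6) = 4x2
Op 6 cut(1, 1): punch at orig (1,5); cuts so far [(1, 5), (2, 4), (2, 5)]; region rows[0,4) x cols[4,6) = 4x2
Op 7 cut(0, 0): punch at orig (0,4); cuts so far [(0, 4), (1, 5), (2, 4), (2, 5)]; region rows[0,4) x cols[4,6) = 4x2
Unfold 1 (reflect across v@6): 8 holes -> [(0, 4), (0, 7), (1, 5), (1, 6), (2, 4), (2, 5), (2, 6), (2, 7)]
Unfold 2 (reflect across h@4): 16 holes -> [(0, 4), (0, 7), (1, 5), (1, 6), (2, 4), (2, 5), (2, 6), (2, 7), (5, 4), (5, 5), (5, 6), (5, 7), (6, 5), (6, 6), (7, 4), (7, 7)]
Unfold 3 (reflect across v@4): 32 holes -> [(0, 0), (0, 3), (0, 4), (0, 7), (1, 1), (1, 2), (1, 5), (1, 6), (2, 0), (2, 1), (2, 2), (2, 3), (2, 4), (2, 5), (2, 6), (2, 7), (5, 0), (5, 1), (5, 2), (5, 3), (5, 4), (5, 5), (5, 6), (5, 7), (6, 1), (6, 2), (6, 5), (6, 6), (7, 0), (7, 3), (7, 4), (7, 7)]
Holes: [(0, 0), (0, 3), (0, 4), (0, 7), (1, 1), (1, 2), (1, 5), (1, 6), (2, 0), (2, 1), (2, 2), (2, 3), (2, 4), (2, 5), (2, 6), (2, 7), (5, 0), (5, 1), (5, 2), (5, 3), (5, 4), (5, 5), (5, 6), (5, 7), (6, 1), (6, 2), (6, 5), (6, 6), (7, 0), (7, 3), (7, 4), (7, 7)]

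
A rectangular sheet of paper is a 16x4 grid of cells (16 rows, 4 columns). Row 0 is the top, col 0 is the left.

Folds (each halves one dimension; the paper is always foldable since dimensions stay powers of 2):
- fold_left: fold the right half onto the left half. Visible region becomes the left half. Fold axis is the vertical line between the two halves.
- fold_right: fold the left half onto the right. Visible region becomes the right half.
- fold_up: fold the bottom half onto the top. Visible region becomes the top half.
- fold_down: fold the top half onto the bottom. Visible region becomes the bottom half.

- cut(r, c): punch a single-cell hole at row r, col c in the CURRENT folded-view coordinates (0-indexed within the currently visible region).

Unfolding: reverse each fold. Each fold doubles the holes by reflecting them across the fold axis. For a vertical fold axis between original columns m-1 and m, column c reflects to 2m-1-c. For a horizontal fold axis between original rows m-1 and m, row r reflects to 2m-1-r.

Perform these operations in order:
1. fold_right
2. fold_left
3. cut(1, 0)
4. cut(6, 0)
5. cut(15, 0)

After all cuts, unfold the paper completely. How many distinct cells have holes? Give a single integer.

Op 1 fold_right: fold axis v@2; visible region now rows[0,16) x cols[2,4) = 16x2
Op 2 fold_left: fold axis v@3; visible region now rows[0,16) x cols[2,3) = 16x1
Op 3 cut(1, 0): punch at orig (1,2); cuts so far [(1, 2)]; region rows[0,16) x cols[2,3) = 16x1
Op 4 cut(6, 0): punch at orig (6,2); cuts so far [(1, 2), (6, 2)]; region rows[0,16) x cols[2,3) = 16x1
Op 5 cut(15, 0): punch at orig (15,2); cuts so far [(1, 2), (6, 2), (15, 2)]; region rows[0,16) x cols[2,3) = 16x1
Unfold 1 (reflect across v@3): 6 holes -> [(1, 2), (1, 3), (6, 2), (6, 3), (15, 2), (15, 3)]
Unfold 2 (reflect across v@2): 12 holes -> [(1, 0), (1, 1), (1, 2), (1, 3), (6, 0), (6, 1), (6, 2), (6, 3), (15, 0), (15, 1), (15, 2), (15, 3)]

Answer: 12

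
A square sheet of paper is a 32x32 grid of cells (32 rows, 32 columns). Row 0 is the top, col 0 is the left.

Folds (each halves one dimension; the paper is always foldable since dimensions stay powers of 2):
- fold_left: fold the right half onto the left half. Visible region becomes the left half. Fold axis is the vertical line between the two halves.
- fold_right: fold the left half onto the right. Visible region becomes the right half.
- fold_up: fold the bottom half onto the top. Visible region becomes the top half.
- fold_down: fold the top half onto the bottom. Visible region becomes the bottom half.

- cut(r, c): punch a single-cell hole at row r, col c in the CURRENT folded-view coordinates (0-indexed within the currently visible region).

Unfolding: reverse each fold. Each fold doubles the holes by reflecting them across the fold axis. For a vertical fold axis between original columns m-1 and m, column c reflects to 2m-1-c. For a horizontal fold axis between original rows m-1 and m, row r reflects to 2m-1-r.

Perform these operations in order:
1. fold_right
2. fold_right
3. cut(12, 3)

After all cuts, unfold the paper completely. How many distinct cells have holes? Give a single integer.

Op 1 fold_right: fold axis v@16; visible region now rows[0,32) x cols[16,32) = 32x16
Op 2 fold_right: fold axis v@24; visible region now rows[0,32) x cols[24,32) = 32x8
Op 3 cut(12, 3): punch at orig (12,27); cuts so far [(12, 27)]; region rows[0,32) x cols[24,32) = 32x8
Unfold 1 (reflect across v@24): 2 holes -> [(12, 20), (12, 27)]
Unfold 2 (reflect across v@16): 4 holes -> [(12, 4), (12, 11), (12, 20), (12, 27)]

Answer: 4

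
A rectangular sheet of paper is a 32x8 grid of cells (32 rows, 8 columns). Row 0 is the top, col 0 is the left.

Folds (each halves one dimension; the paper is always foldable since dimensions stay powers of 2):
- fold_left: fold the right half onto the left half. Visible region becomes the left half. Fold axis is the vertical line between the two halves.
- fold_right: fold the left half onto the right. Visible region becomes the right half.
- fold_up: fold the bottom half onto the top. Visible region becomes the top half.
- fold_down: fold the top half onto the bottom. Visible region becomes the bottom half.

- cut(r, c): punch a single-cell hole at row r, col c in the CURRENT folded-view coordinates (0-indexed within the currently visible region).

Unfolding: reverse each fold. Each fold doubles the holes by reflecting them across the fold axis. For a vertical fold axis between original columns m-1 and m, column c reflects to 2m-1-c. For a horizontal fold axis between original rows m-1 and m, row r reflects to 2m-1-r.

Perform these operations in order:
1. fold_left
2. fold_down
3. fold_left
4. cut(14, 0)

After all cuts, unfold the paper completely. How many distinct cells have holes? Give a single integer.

Answer: 8

Derivation:
Op 1 fold_left: fold axis v@4; visible region now rows[0,32) x cols[0,4) = 32x4
Op 2 fold_down: fold axis h@16; visible region now rows[16,32) x cols[0,4) = 16x4
Op 3 fold_left: fold axis v@2; visible region now rows[16,32) x cols[0,2) = 16x2
Op 4 cut(14, 0): punch at orig (30,0); cuts so far [(30, 0)]; region rows[16,32) x cols[0,2) = 16x2
Unfold 1 (reflect across v@2): 2 holes -> [(30, 0), (30, 3)]
Unfold 2 (reflect across h@16): 4 holes -> [(1, 0), (1, 3), (30, 0), (30, 3)]
Unfold 3 (reflect across v@4): 8 holes -> [(1, 0), (1, 3), (1, 4), (1, 7), (30, 0), (30, 3), (30, 4), (30, 7)]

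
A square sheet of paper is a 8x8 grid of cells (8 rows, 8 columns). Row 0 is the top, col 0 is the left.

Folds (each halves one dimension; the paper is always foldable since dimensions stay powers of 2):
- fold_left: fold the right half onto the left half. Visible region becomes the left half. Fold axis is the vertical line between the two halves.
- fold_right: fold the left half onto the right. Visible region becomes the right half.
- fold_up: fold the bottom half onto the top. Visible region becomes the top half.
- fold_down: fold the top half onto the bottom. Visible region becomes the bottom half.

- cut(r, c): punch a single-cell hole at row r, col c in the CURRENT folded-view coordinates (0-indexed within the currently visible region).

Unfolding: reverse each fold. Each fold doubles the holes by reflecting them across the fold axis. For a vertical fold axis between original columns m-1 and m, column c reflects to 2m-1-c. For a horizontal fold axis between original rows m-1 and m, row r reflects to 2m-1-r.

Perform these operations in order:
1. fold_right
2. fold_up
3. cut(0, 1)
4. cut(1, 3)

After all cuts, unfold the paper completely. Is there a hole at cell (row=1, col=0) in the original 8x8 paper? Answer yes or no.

Op 1 fold_right: fold axis v@4; visible region now rows[0,8) x cols[4,8) = 8x4
Op 2 fold_up: fold axis h@4; visible region now rows[0,4) x cols[4,8) = 4x4
Op 3 cut(0, 1): punch at orig (0,5); cuts so far [(0, 5)]; region rows[0,4) x cols[4,8) = 4x4
Op 4 cut(1, 3): punch at orig (1,7); cuts so far [(0, 5), (1, 7)]; region rows[0,4) x cols[4,8) = 4x4
Unfold 1 (reflect across h@4): 4 holes -> [(0, 5), (1, 7), (6, 7), (7, 5)]
Unfold 2 (reflect across v@4): 8 holes -> [(0, 2), (0, 5), (1, 0), (1, 7), (6, 0), (6, 7), (7, 2), (7, 5)]
Holes: [(0, 2), (0, 5), (1, 0), (1, 7), (6, 0), (6, 7), (7, 2), (7, 5)]

Answer: yes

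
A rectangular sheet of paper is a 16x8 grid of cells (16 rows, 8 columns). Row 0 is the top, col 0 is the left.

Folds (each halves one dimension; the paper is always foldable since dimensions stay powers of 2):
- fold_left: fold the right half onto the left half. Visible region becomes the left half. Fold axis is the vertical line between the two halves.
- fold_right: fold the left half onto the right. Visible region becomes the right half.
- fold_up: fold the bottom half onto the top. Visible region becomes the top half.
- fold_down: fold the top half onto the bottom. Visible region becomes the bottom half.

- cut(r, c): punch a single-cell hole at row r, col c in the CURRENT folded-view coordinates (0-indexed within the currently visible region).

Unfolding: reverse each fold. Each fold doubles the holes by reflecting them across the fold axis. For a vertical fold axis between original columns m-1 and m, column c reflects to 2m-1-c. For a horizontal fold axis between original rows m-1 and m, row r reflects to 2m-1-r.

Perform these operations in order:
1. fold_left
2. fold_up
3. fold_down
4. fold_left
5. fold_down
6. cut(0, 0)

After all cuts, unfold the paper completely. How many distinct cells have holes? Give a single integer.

Op 1 fold_left: fold axis v@4; visible region now rows[0,16) x cols[0,4) = 16x4
Op 2 fold_up: fold axis h@8; visible region now rows[0,8) x cols[0,4) = 8x4
Op 3 fold_down: fold axis h@4; visible region now rows[4,8) x cols[0,4) = 4x4
Op 4 fold_left: fold axis v@2; visible region now rows[4,8) x cols[0,2) = 4x2
Op 5 fold_down: fold axis h@6; visible region now rows[6,8) x cols[0,2) = 2x2
Op 6 cut(0, 0): punch at orig (6,0); cuts so far [(6, 0)]; region rows[6,8) x cols[0,2) = 2x2
Unfold 1 (reflect across h@6): 2 holes -> [(5, 0), (6, 0)]
Unfold 2 (reflect across v@2): 4 holes -> [(5, 0), (5, 3), (6, 0), (6, 3)]
Unfold 3 (reflect across h@4): 8 holes -> [(1, 0), (1, 3), (2, 0), (2, 3), (5, 0), (5, 3), (6, 0), (6, 3)]
Unfold 4 (reflect across h@8): 16 holes -> [(1, 0), (1, 3), (2, 0), (2, 3), (5, 0), (5, 3), (6, 0), (6, 3), (9, 0), (9, 3), (10, 0), (10, 3), (13, 0), (13, 3), (14, 0), (14, 3)]
Unfold 5 (reflect across v@4): 32 holes -> [(1, 0), (1, 3), (1, 4), (1, 7), (2, 0), (2, 3), (2, 4), (2, 7), (5, 0), (5, 3), (5, 4), (5, 7), (6, 0), (6, 3), (6, 4), (6, 7), (9, 0), (9, 3), (9, 4), (9, 7), (10, 0), (10, 3), (10, 4), (10, 7), (13, 0), (13, 3), (13, 4), (13, 7), (14, 0), (14, 3), (14, 4), (14, 7)]

Answer: 32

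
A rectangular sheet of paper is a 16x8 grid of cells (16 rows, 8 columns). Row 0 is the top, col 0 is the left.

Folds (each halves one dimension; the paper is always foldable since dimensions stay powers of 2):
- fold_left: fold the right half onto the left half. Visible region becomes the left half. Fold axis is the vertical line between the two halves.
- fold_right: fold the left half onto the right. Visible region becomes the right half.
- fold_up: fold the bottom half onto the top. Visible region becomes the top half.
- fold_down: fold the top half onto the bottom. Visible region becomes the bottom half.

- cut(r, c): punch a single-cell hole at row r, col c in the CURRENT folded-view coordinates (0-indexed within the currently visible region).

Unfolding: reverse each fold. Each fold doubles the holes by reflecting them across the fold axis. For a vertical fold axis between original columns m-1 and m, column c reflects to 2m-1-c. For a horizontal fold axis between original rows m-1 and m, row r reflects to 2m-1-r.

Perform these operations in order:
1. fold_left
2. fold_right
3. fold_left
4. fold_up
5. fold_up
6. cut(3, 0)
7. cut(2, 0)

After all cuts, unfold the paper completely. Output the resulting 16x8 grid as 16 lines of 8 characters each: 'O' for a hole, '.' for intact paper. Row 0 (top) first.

Answer: ........
........
OOOOOOOO
OOOOOOOO
OOOOOOOO
OOOOOOOO
........
........
........
........
OOOOOOOO
OOOOOOOO
OOOOOOOO
OOOOOOOO
........
........

Derivation:
Op 1 fold_left: fold axis v@4; visible region now rows[0,16) x cols[0,4) = 16x4
Op 2 fold_right: fold axis v@2; visible region now rows[0,16) x cols[2,4) = 16x2
Op 3 fold_left: fold axis v@3; visible region now rows[0,16) x cols[2,3) = 16x1
Op 4 fold_up: fold axis h@8; visible region now rows[0,8) x cols[2,3) = 8x1
Op 5 fold_up: fold axis h@4; visible region now rows[0,4) x cols[2,3) = 4x1
Op 6 cut(3, 0): punch at orig (3,2); cuts so far [(3, 2)]; region rows[0,4) x cols[2,3) = 4x1
Op 7 cut(2, 0): punch at orig (2,2); cuts so far [(2, 2), (3, 2)]; region rows[0,4) x cols[2,3) = 4x1
Unfold 1 (reflect across h@4): 4 holes -> [(2, 2), (3, 2), (4, 2), (5, 2)]
Unfold 2 (reflect across h@8): 8 holes -> [(2, 2), (3, 2), (4, 2), (5, 2), (10, 2), (11, 2), (12, 2), (13, 2)]
Unfold 3 (reflect across v@3): 16 holes -> [(2, 2), (2, 3), (3, 2), (3, 3), (4, 2), (4, 3), (5, 2), (5, 3), (10, 2), (10, 3), (11, 2), (11, 3), (12, 2), (12, 3), (13, 2), (13, 3)]
Unfold 4 (reflect across v@2): 32 holes -> [(2, 0), (2, 1), (2, 2), (2, 3), (3, 0), (3, 1), (3, 2), (3, 3), (4, 0), (4, 1), (4, 2), (4, 3), (5, 0), (5, 1), (5, 2), (5, 3), (10, 0), (10, 1), (10, 2), (10, 3), (11, 0), (11, 1), (11, 2), (11, 3), (12, 0), (12, 1), (12, 2), (12, 3), (13, 0), (13, 1), (13, 2), (13, 3)]
Unfold 5 (reflect across v@4): 64 holes -> [(2, 0), (2, 1), (2, 2), (2, 3), (2, 4), (2, 5), (2, 6), (2, 7), (3, 0), (3, 1), (3, 2), (3, 3), (3, 4), (3, 5), (3, 6), (3, 7), (4, 0), (4, 1), (4, 2), (4, 3), (4, 4), (4, 5), (4, 6), (4, 7), (5, 0), (5, 1), (5, 2), (5, 3), (5, 4), (5, 5), (5, 6), (5, 7), (10, 0), (10, 1), (10, 2), (10, 3), (10, 4), (10, 5), (10, 6), (10, 7), (11, 0), (11, 1), (11, 2), (11, 3), (11, 4), (11, 5), (11, 6), (11, 7), (12, 0), (12, 1), (12, 2), (12, 3), (12, 4), (12, 5), (12, 6), (12, 7), (13, 0), (13, 1), (13, 2), (13, 3), (13, 4), (13, 5), (13, 6), (13, 7)]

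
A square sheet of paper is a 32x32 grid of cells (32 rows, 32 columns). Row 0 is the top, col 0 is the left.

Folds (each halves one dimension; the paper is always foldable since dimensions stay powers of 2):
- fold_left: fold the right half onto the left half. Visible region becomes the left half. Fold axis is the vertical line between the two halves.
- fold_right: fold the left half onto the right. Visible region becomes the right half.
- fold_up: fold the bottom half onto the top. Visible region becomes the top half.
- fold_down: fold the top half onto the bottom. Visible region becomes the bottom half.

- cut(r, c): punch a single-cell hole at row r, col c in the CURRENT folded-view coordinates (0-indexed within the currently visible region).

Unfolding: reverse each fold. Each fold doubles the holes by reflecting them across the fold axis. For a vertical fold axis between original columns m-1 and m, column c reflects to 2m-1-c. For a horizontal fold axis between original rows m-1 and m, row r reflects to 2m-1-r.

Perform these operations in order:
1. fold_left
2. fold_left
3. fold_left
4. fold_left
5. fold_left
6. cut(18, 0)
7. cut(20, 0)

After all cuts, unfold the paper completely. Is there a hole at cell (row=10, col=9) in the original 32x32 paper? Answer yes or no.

Answer: no

Derivation:
Op 1 fold_left: fold axis v@16; visible region now rows[0,32) x cols[0,16) = 32x16
Op 2 fold_left: fold axis v@8; visible region now rows[0,32) x cols[0,8) = 32x8
Op 3 fold_left: fold axis v@4; visible region now rows[0,32) x cols[0,4) = 32x4
Op 4 fold_left: fold axis v@2; visible region now rows[0,32) x cols[0,2) = 32x2
Op 5 fold_left: fold axis v@1; visible region now rows[0,32) x cols[0,1) = 32x1
Op 6 cut(18, 0): punch at orig (18,0); cuts so far [(18, 0)]; region rows[0,32) x cols[0,1) = 32x1
Op 7 cut(20, 0): punch at orig (20,0); cuts so far [(18, 0), (20, 0)]; region rows[0,32) x cols[0,1) = 32x1
Unfold 1 (reflect across v@1): 4 holes -> [(18, 0), (18, 1), (20, 0), (20, 1)]
Unfold 2 (reflect across v@2): 8 holes -> [(18, 0), (18, 1), (18, 2), (18, 3), (20, 0), (20, 1), (20, 2), (20, 3)]
Unfold 3 (reflect across v@4): 16 holes -> [(18, 0), (18, 1), (18, 2), (18, 3), (18, 4), (18, 5), (18, 6), (18, 7), (20, 0), (20, 1), (20, 2), (20, 3), (20, 4), (20, 5), (20, 6), (20, 7)]
Unfold 4 (reflect across v@8): 32 holes -> [(18, 0), (18, 1), (18, 2), (18, 3), (18, 4), (18, 5), (18, 6), (18, 7), (18, 8), (18, 9), (18, 10), (18, 11), (18, 12), (18, 13), (18, 14), (18, 15), (20, 0), (20, 1), (20, 2), (20, 3), (20, 4), (20, 5), (20, 6), (20, 7), (20, 8), (20, 9), (20, 10), (20, 11), (20, 12), (20, 13), (20, 14), (20, 15)]
Unfold 5 (reflect across v@16): 64 holes -> [(18, 0), (18, 1), (18, 2), (18, 3), (18, 4), (18, 5), (18, 6), (18, 7), (18, 8), (18, 9), (18, 10), (18, 11), (18, 12), (18, 13), (18, 14), (18, 15), (18, 16), (18, 17), (18, 18), (18, 19), (18, 20), (18, 21), (18, 22), (18, 23), (18, 24), (18, 25), (18, 26), (18, 27), (18, 28), (18, 29), (18, 30), (18, 31), (20, 0), (20, 1), (20, 2), (20, 3), (20, 4), (20, 5), (20, 6), (20, 7), (20, 8), (20, 9), (20, 10), (20, 11), (20, 12), (20, 13), (20, 14), (20, 15), (20, 16), (20, 17), (20, 18), (20, 19), (20, 20), (20, 21), (20, 22), (20, 23), (20, 24), (20, 25), (20, 26), (20, 27), (20, 28), (20, 29), (20, 30), (20, 31)]
Holes: [(18, 0), (18, 1), (18, 2), (18, 3), (18, 4), (18, 5), (18, 6), (18, 7), (18, 8), (18, 9), (18, 10), (18, 11), (18, 12), (18, 13), (18, 14), (18, 15), (18, 16), (18, 17), (18, 18), (18, 19), (18, 20), (18, 21), (18, 22), (18, 23), (18, 24), (18, 25), (18, 26), (18, 27), (18, 28), (18, 29), (18, 30), (18, 31), (20, 0), (20, 1), (20, 2), (20, 3), (20, 4), (20, 5), (20, 6), (20, 7), (20, 8), (20, 9), (20, 10), (20, 11), (20, 12), (20, 13), (20, 14), (20, 15), (20, 16), (20, 17), (20, 18), (20, 19), (20, 20), (20, 21), (20, 22), (20, 23), (20, 24), (20, 25), (20, 26), (20, 27), (20, 28), (20, 29), (20, 30), (20, 31)]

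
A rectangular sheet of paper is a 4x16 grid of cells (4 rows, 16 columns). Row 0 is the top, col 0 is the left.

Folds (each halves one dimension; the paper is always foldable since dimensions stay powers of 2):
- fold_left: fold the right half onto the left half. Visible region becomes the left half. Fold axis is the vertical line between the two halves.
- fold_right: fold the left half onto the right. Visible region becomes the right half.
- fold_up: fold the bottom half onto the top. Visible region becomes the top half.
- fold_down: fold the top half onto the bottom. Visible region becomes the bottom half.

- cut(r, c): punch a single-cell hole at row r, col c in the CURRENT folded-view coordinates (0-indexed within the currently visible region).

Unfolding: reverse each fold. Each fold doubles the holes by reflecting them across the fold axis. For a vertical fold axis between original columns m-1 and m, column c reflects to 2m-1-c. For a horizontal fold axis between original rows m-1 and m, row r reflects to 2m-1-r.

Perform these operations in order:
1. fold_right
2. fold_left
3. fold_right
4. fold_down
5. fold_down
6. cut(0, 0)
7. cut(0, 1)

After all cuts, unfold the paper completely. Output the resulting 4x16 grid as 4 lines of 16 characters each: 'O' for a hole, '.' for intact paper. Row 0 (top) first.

Op 1 fold_right: fold axis v@8; visible region now rows[0,4) x cols[8,16) = 4x8
Op 2 fold_left: fold axis v@12; visible region now rows[0,4) x cols[8,12) = 4x4
Op 3 fold_right: fold axis v@10; visible region now rows[0,4) x cols[10,12) = 4x2
Op 4 fold_down: fold axis h@2; visible region now rows[2,4) x cols[10,12) = 2x2
Op 5 fold_down: fold axis h@3; visible region now rows[3,4) x cols[10,12) = 1x2
Op 6 cut(0, 0): punch at orig (3,10); cuts so far [(3, 10)]; region rows[3,4) x cols[10,12) = 1x2
Op 7 cut(0, 1): punch at orig (3,11); cuts so far [(3, 10), (3, 11)]; region rows[3,4) x cols[10,12) = 1x2
Unfold 1 (reflect across h@3): 4 holes -> [(2, 10), (2, 11), (3, 10), (3, 11)]
Unfold 2 (reflect across h@2): 8 holes -> [(0, 10), (0, 11), (1, 10), (1, 11), (2, 10), (2, 11), (3, 10), (3, 11)]
Unfold 3 (reflect across v@10): 16 holes -> [(0, 8), (0, 9), (0, 10), (0, 11), (1, 8), (1, 9), (1, 10), (1, 11), (2, 8), (2, 9), (2, 10), (2, 11), (3, 8), (3, 9), (3, 10), (3, 11)]
Unfold 4 (reflect across v@12): 32 holes -> [(0, 8), (0, 9), (0, 10), (0, 11), (0, 12), (0, 13), (0, 14), (0, 15), (1, 8), (1, 9), (1, 10), (1, 11), (1, 12), (1, 13), (1, 14), (1, 15), (2, 8), (2, 9), (2, 10), (2, 11), (2, 12), (2, 13), (2, 14), (2, 15), (3, 8), (3, 9), (3, 10), (3, 11), (3, 12), (3, 13), (3, 14), (3, 15)]
Unfold 5 (reflect across v@8): 64 holes -> [(0, 0), (0, 1), (0, 2), (0, 3), (0, 4), (0, 5), (0, 6), (0, 7), (0, 8), (0, 9), (0, 10), (0, 11), (0, 12), (0, 13), (0, 14), (0, 15), (1, 0), (1, 1), (1, 2), (1, 3), (1, 4), (1, 5), (1, 6), (1, 7), (1, 8), (1, 9), (1, 10), (1, 11), (1, 12), (1, 13), (1, 14), (1, 15), (2, 0), (2, 1), (2, 2), (2, 3), (2, 4), (2, 5), (2, 6), (2, 7), (2, 8), (2, 9), (2, 10), (2, 11), (2, 12), (2, 13), (2, 14), (2, 15), (3, 0), (3, 1), (3, 2), (3, 3), (3, 4), (3, 5), (3, 6), (3, 7), (3, 8), (3, 9), (3, 10), (3, 11), (3, 12), (3, 13), (3, 14), (3, 15)]

Answer: OOOOOOOOOOOOOOOO
OOOOOOOOOOOOOOOO
OOOOOOOOOOOOOOOO
OOOOOOOOOOOOOOOO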